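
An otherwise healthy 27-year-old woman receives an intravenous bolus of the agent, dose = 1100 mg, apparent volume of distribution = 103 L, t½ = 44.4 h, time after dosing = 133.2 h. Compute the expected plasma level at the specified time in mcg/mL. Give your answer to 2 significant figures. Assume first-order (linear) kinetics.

1.3 mcg/mL

C₀ = Dose / Vd = 1100 / 103 = 10.68 mg/L
k = ln2 / t½ = 0.693147 / 44.4 = 0.01561 h⁻¹
t / t½ = 133.2 / 44.4 = 3 half-lives
C = C₀ × (1/2)^3 = 10.68 × 0.1250 = 1.335 mg/L
(1.335 mg/L = 1.335 mcg/mL)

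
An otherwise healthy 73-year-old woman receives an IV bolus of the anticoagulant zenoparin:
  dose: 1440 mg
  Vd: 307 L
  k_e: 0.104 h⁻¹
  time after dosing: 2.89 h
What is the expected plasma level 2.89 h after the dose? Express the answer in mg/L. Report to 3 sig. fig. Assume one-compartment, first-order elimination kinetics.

3.47 mg/L

C₀ = Dose / Vd = 1440 / 307 = 4.691 mg/L
C = C₀ · e^(−k·t) = 4.691 × e^(−0.1040 × 2.89)
  = 4.691 × 0.7404 = 3.473 mg/L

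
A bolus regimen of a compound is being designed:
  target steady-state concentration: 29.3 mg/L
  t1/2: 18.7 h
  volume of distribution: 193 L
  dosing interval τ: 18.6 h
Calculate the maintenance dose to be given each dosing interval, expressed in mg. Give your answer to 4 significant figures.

3899 mg

k = ln2 / t½ = 0.693147 / 18.7 = 0.03707 h⁻¹
CL = k × Vd = 0.03707 × 193 = 7.155 L/h
At steady state, Dose/τ = Css × CL.
Dose = Css × CL × τ = 29.3 × 7.155 × 18.6 = 3899 mg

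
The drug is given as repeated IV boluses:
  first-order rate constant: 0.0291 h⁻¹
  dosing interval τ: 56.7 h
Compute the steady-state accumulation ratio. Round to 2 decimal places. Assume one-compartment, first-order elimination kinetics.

e^(−kτ) = e^(−0.02910 × 56.7) = 0.1921
Accumulation ratio R = 1 / (1 − e^(−kτ)) = 1 / (1 − 0.1921) = 1.238

1.24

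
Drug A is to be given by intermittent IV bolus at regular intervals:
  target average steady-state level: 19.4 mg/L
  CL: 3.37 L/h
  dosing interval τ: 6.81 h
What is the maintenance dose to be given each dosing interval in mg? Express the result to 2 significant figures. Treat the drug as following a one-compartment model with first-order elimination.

450 mg

At steady state, Dose/τ = Css × CL.
Dose = Css × CL × τ = 19.4 × 3.370 × 6.81 = 445.2 mg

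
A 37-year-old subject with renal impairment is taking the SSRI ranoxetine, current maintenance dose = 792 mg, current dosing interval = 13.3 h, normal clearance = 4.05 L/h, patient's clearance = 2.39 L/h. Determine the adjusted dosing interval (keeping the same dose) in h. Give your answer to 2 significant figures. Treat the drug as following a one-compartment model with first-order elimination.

23 h

To keep the same average steady-state level, dosing rate must scale with clearance.
CL ratio = 2.39 / 4.05 = 0.5901
New interval (same dose) = 13.3 / 0.5901 = 22.54 h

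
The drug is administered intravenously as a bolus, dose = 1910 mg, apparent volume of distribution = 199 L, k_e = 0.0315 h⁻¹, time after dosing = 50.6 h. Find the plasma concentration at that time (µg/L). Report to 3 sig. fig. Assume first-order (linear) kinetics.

C₀ = Dose / Vd = 1910 / 199 = 9.598 mg/L
C = C₀ · e^(−k·t) = 9.598 × e^(−0.03150 × 50.6)
  = 9.598 × 0.2031 = 1.949 mg/L
Convert: 1.949 mg/L × 1000 = 1949 µg/L

1950 µg/L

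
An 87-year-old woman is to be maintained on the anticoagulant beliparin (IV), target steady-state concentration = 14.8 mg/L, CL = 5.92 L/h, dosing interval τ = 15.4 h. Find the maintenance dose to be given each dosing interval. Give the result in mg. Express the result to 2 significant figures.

1300 mg

At steady state, Dose/τ = Css × CL.
Dose = Css × CL × τ = 14.8 × 5.920 × 15.4 = 1349 mg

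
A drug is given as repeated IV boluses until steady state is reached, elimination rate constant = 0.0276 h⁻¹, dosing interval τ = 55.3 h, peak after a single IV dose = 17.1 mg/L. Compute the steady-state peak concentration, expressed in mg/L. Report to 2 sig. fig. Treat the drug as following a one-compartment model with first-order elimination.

e^(−kτ) = e^(−0.02760 × 55.3) = 0.2173
Accumulation ratio R = 1 / (1 − e^(−kτ)) = 1 / (1 − 0.2173) = 1.278
Steady-state peak = C₀ × R = 17.1 × 1.278 = 21.85 mg/L

22 mg/L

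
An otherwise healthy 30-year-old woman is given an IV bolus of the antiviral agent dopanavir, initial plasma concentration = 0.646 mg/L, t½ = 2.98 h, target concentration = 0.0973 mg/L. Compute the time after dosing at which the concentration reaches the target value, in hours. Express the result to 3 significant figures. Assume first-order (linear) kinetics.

8.14 h

k = ln2 / t½ = 0.693147 / 2.98 = 0.2326 h⁻¹
t = ln(C₀ / C) / k = ln(0.6460 / 0.0973) / 0.2326
  = ln(6.639) / 0.2326 = 1.893 / 0.2326 = 8.138 h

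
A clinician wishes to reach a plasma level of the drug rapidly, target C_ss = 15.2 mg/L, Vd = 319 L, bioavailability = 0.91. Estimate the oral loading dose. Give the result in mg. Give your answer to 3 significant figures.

LD = Css × Vd / F = 15.2 × 319 / 0.91 = 5328 mg

5330 mg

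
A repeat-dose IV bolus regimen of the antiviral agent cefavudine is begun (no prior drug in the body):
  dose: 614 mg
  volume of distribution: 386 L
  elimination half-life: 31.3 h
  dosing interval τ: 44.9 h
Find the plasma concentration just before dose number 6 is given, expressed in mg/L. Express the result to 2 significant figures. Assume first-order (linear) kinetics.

0.93 mg/L

C₀ per dose = Dose / Vd = 614 / 386 = 1.591 mg/L
k = ln2 / t½ = 0.693147 / 31.3 = 0.02215 h⁻¹
Fraction remaining after one interval: r = e^(−kτ) = e^(−0.02215 × 44.9) = 0.3699
Before dose 6, 5 doses have been given (aged 1τ, 2τ, 3τ, 4τ, 5τ).
C_trough = C₀ × (r + r² + … + r^5) = C₀ × r(1−r^5)/(1−r)
        = 1.591 × 0.3699 × (1 − 0.006925) / (1 − 0.3699) = 0.9275 mg/L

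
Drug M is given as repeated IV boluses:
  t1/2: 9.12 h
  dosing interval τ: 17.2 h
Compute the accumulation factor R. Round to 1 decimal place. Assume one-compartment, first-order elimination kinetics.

1.4

k = ln2 / t½ = 0.693147 / 9.12 = 0.07600 h⁻¹
e^(−kτ) = e^(−0.07600 × 17.2) = 0.2706
Accumulation ratio R = 1 / (1 − e^(−kτ)) = 1 / (1 − 0.2706) = 1.371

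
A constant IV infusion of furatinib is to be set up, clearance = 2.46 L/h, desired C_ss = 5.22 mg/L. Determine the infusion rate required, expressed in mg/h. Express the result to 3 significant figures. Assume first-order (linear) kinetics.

At steady state, infusion rate R₀ = Css × CL = 5.22 × 2.460 = 12.84 mg/h

12.8 mg/h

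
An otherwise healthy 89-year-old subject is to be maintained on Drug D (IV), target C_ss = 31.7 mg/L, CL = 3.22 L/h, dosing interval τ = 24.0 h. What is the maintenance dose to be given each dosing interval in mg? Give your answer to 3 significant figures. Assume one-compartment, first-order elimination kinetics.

At steady state, Dose/τ = Css × CL.
Dose = Css × CL × τ = 31.7 × 3.220 × 24.0 = 2450 mg

2450 mg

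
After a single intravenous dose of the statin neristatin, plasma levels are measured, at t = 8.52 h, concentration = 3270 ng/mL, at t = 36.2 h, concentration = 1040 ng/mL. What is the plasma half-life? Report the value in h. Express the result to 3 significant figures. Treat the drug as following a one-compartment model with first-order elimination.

16.7 h

k = ln(C₁/C₂) / (t₂ − t₁) = ln(3270/1040) / (36.2 − 8.52)
  = 1.146 / 27.68 = 0.04140 h⁻¹
t½ = ln2 / k = 0.693147 / 0.04140 = 16.74 h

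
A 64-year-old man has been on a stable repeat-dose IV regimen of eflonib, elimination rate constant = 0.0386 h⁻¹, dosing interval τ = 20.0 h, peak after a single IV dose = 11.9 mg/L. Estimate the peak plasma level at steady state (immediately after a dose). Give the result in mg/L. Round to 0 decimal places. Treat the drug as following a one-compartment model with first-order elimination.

e^(−kτ) = e^(−0.03860 × 20.0) = 0.4621
Accumulation ratio R = 1 / (1 − e^(−kτ)) = 1 / (1 − 0.4621) = 1.859
Steady-state peak = C₀ × R = 11.9 × 1.859 = 22.12 mg/L

22 mg/L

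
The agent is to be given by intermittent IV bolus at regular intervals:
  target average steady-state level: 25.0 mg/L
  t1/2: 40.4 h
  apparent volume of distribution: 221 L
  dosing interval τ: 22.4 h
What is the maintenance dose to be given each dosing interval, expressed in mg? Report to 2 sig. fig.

2100 mg

k = ln2 / t½ = 0.693147 / 40.4 = 0.01716 h⁻¹
CL = k × Vd = 0.01716 × 221 = 3.792 L/h
At steady state, Dose/τ = Css × CL.
Dose = Css × CL × τ = 25.0 × 3.792 × 22.4 = 2124 mg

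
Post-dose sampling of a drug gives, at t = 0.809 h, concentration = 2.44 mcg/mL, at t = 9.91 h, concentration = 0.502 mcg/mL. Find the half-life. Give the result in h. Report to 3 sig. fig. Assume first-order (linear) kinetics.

3.99 h

k = ln(C₁/C₂) / (t₂ − t₁) = ln(2.44/0.502) / (9.91 − 0.809)
  = 1.581 / 9.101 = 0.1737 h⁻¹
t½ = ln2 / k = 0.693147 / 0.1737 = 3.990 h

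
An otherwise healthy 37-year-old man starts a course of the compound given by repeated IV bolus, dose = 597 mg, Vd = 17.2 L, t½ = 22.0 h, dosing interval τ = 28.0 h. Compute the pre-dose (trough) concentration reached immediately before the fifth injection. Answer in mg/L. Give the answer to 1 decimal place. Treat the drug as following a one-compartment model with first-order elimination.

C₀ per dose = Dose / Vd = 597 / 17.2 = 34.71 mg/L
k = ln2 / t½ = 0.693147 / 22.0 = 0.03151 h⁻¹
Fraction remaining after one interval: r = e^(−kτ) = e^(−0.03151 × 28.0) = 0.4138
Before dose 5, 4 doses have been given (aged 1τ, 2τ, 3τ, 4τ).
C_trough = C₀ × (r + r² + … + r^4) = C₀ × r(1−r^4)/(1−r)
        = 34.71 × 0.4138 × (1 − 0.02932) / (1 − 0.4138) = 23.78 mg/L

23.8 mg/L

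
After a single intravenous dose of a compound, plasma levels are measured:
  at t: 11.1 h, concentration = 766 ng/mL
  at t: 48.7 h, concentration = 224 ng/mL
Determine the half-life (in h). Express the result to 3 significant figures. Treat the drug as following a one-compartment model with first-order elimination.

21.2 h

k = ln(C₁/C₂) / (t₂ − t₁) = ln(766/224) / (48.7 − 11.1)
  = 1.230 / 37.60 = 0.03271 h⁻¹
t½ = ln2 / k = 0.693147 / 0.03271 = 21.19 h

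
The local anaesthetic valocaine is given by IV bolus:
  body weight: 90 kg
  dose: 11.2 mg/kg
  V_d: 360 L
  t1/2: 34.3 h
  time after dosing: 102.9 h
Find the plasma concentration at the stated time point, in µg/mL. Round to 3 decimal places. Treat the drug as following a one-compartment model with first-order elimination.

0.350 µg/mL

Total dose = 11.2 × 90 = 1008 mg
C₀ = Dose / Vd = 1008 / 360 = 2.800 mg/L
k = ln2 / t½ = 0.693147 / 34.3 = 0.02021 h⁻¹
t / t½ = 102.9 / 34.3 = 3 half-lives
C = C₀ × (1/2)^3 = 2.800 × 0.1250 = 0.3500 mg/L
(0.3500 mg/L = 0.3500 µg/mL)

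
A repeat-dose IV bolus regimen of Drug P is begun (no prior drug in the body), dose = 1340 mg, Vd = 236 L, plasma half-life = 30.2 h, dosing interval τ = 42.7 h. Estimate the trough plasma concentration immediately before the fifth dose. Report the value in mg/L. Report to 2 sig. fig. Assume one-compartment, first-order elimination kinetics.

3.3 mg/L

C₀ per dose = Dose / Vd = 1340 / 236 = 5.678 mg/L
k = ln2 / t½ = 0.693147 / 30.2 = 0.02295 h⁻¹
Fraction remaining after one interval: r = e^(−kτ) = e^(−0.02295 × 42.7) = 0.3753
Before dose 5, 4 doses have been given (aged 1τ, 2τ, 3τ, 4τ).
C_trough = C₀ × (r + r² + … + r^4) = C₀ × r(1−r^4)/(1−r)
        = 5.678 × 0.3753 × (1 − 0.01984) / (1 − 0.3753) = 3.343 mg/L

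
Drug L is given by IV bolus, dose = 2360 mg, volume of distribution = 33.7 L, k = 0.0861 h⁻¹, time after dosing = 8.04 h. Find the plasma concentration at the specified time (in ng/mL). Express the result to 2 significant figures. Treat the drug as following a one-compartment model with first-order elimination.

C₀ = Dose / Vd = 2360 / 33.7 = 70.03 mg/L
C = C₀ · e^(−k·t) = 70.03 × e^(−0.08610 × 8.04)
  = 70.03 × 0.5005 = 35.05 mg/L
Convert: 35.05 mg/L × 1000 = 35050 ng/mL

35000 ng/mL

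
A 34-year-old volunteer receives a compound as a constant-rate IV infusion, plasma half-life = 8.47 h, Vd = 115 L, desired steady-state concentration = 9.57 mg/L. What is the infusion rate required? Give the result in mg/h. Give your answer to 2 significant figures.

90 mg/h

k = ln2 / t½ = 0.693147 / 8.47 = 0.08184 h⁻¹
CL = k × Vd = 0.08184 × 115 = 9.412 L/h
At steady state, infusion rate R₀ = Css × CL = 9.57 × 9.412 = 90.07 mg/h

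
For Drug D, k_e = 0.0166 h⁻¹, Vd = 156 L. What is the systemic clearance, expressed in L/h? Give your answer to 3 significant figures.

2.59 L/h

CL = k × Vd = 0.0166 × 156 = 2.590 L/h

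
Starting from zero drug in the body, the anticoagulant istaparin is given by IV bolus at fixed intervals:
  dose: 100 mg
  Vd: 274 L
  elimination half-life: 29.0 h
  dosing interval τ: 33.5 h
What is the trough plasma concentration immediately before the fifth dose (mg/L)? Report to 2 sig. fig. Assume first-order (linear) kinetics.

0.29 mg/L

C₀ per dose = Dose / Vd = 100 / 274 = 0.3650 mg/L
k = ln2 / t½ = 0.693147 / 29.0 = 0.02390 h⁻¹
Fraction remaining after one interval: r = e^(−kτ) = e^(−0.02390 × 33.5) = 0.4490
Before dose 5, 4 doses have been given (aged 1τ, 2τ, 3τ, 4τ).
C_trough = C₀ × (r + r² + … + r^4) = C₀ × r(1−r^4)/(1−r)
        = 0.3650 × 0.4490 × (1 − 0.04064) / (1 − 0.4490) = 0.2853 mg/L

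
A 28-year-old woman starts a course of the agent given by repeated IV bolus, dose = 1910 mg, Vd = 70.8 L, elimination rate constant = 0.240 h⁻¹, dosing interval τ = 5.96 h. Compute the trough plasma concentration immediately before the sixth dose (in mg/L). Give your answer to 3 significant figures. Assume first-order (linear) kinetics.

8.48 mg/L

C₀ per dose = Dose / Vd = 1910 / 70.8 = 26.98 mg/L
Fraction remaining after one interval: r = e^(−kτ) = e^(−0.2400 × 5.96) = 0.2392
Before dose 6, 5 doses have been given (aged 1τ, 2τ, 3τ, 4τ, 5τ).
C_trough = C₀ × (r + r² + … + r^5) = C₀ × r(1−r^5)/(1−r)
        = 26.98 × 0.2392 × (1 − 0.0007831) / (1 − 0.2392) = 8.476 mg/L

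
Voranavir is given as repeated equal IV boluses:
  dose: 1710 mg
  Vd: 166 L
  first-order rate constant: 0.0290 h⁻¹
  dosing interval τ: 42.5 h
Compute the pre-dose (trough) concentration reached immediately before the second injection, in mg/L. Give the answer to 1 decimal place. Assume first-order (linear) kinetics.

3.0 mg/L

C₀ per dose = Dose / Vd = 1710 / 166 = 10.30 mg/L
Fraction remaining after one interval: r = e^(−kτ) = e^(−0.02900 × 42.5) = 0.2916
Before dose 2, 1 dose has been given (aged 1τ).
C_trough = C₀ × r = 10.30 × 0.2916 = 3.003 mg/L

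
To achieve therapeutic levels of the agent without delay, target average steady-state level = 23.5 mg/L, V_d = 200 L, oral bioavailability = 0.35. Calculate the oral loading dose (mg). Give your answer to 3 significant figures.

LD = Css × Vd / F = 23.5 × 200 / 0.35 = 13430 mg

13400 mg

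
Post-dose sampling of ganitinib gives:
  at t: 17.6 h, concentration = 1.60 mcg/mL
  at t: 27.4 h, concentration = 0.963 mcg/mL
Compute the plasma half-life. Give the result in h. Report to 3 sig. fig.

13.4 h

k = ln(C₁/C₂) / (t₂ − t₁) = ln(1.60/0.963) / (27.4 − 17.6)
  = 0.5077 / 9.800 = 0.05181 h⁻¹
t½ = ln2 / k = 0.693147 / 0.05181 = 13.38 h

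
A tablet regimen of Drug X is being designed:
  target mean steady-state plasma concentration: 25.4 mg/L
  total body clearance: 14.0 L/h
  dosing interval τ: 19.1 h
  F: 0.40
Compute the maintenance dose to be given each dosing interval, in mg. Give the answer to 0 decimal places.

16980 mg

At steady state, F × (Dose/τ) = Css × CL.
Dose = Css × CL × τ / F = 25.4 × 14.00 × 19.1 / 0.40 = 16980 mg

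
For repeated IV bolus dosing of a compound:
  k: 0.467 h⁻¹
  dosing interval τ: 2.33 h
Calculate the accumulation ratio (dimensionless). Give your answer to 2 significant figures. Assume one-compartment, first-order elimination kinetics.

e^(−kτ) = e^(−0.4670 × 2.33) = 0.3369
Accumulation ratio R = 1 / (1 − e^(−kτ)) = 1 / (1 − 0.3369) = 1.508

1.5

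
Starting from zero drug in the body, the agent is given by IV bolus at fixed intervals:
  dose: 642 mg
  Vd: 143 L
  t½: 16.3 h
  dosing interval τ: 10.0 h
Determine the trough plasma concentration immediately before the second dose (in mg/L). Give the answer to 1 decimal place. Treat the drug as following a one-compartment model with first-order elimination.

C₀ per dose = Dose / Vd = 642 / 143 = 4.490 mg/L
k = ln2 / t½ = 0.693147 / 16.3 = 0.04252 h⁻¹
Fraction remaining after one interval: r = e^(−kτ) = e^(−0.04252 × 10.0) = 0.6536
Before dose 2, 1 dose has been given (aged 1τ).
C_trough = C₀ × r = 4.490 × 0.6536 = 2.935 mg/L

2.9 mg/L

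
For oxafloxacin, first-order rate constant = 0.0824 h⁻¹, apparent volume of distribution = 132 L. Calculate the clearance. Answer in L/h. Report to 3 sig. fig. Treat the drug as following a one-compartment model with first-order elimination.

10.9 L/h

CL = k × Vd = 0.0824 × 132 = 10.88 L/h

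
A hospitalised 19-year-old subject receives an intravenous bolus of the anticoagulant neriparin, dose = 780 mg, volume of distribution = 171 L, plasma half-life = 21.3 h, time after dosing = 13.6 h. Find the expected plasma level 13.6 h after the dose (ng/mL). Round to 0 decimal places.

C₀ = Dose / Vd = 780.0 / 171 = 4.561 mg/L
k = ln2 / t½ = 0.693147 / 21.3 = 0.03254 h⁻¹
C = C₀ · e^(−k·t) = 4.561 × e^(−0.03254 × 13.6)
  = 4.561 × 0.6424 = 2.930 mg/L
Convert: 2.930 mg/L × 1000 = 2930 ng/mL

2930 ng/mL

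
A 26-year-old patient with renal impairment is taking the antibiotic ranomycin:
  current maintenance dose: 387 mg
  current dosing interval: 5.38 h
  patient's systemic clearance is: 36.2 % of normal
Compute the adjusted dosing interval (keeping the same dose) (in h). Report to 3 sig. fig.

14.9 h

To keep the same average steady-state level, dosing rate must scale with clearance.
CL ratio = 36.2 / 100 = 0.3620
New interval (same dose) = 5.38 / 0.3620 = 14.86 h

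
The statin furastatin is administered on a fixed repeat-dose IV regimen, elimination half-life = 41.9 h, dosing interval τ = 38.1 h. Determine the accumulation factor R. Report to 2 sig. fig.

k = ln2 / t½ = 0.693147 / 41.9 = 0.01654 h⁻¹
e^(−kτ) = e^(−0.01654 × 38.1) = 0.5325
Accumulation ratio R = 1 / (1 − e^(−kτ)) = 1 / (1 − 0.5325) = 2.139

2.1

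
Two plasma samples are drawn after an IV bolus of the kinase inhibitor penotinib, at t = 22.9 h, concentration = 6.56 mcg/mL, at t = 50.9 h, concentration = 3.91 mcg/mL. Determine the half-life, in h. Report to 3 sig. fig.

37.5 h

k = ln(C₁/C₂) / (t₂ − t₁) = ln(6.56/3.91) / (50.9 − 22.9)
  = 0.5175 / 28.00 = 0.01848 h⁻¹
t½ = ln2 / k = 0.693147 / 0.01848 = 37.51 h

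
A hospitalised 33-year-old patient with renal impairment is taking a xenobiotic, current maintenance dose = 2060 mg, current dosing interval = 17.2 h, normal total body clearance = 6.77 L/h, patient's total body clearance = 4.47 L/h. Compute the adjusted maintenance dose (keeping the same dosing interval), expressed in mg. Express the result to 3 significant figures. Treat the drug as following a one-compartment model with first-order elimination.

1360 mg

To keep the same average steady-state level, dosing rate must scale with clearance.
CL ratio = 4.47 / 6.77 = 0.6603
New dose (same interval) = 2060 × 0.6603 = 1360 mg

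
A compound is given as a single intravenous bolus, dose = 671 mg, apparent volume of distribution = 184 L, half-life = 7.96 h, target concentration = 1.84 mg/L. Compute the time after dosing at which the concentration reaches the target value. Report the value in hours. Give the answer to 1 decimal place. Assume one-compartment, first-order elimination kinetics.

C₀ = Dose / Vd = 671.0 / 184 = 3.647 mg/L
k = ln2 / t½ = 0.693147 / 7.96 = 0.08708 h⁻¹
t = ln(C₀ / C) / k = ln(3.647 / 1.84) / 0.08708
  = ln(1.982) / 0.08708 = 0.6841 / 0.08708 = 7.856 h

7.9 h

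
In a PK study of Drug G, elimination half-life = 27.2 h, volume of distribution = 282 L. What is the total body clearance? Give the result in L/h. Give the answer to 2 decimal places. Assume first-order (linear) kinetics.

k = ln2 / t½ = 0.693147 / 27.2 = 0.02548 h⁻¹
CL = k × Vd = 0.02548 × 282 = 7.185 L/h

7.19 L/h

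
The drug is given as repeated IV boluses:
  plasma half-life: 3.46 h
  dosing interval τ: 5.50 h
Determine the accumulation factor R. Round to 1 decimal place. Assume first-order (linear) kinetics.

1.5

k = ln2 / t½ = 0.693147 / 3.46 = 0.2003 h⁻¹
e^(−kτ) = e^(−0.2003 × 5.50) = 0.3323
Accumulation ratio R = 1 / (1 − e^(−kτ)) = 1 / (1 − 0.3323) = 1.498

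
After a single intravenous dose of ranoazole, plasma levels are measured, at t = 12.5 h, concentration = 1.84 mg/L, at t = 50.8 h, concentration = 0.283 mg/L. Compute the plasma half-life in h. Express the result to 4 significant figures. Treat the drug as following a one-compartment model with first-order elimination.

14.18 h

k = ln(C₁/C₂) / (t₂ − t₁) = ln(1.84/0.283) / (50.8 − 12.5)
  = 1.872 / 38.30 = 0.04888 h⁻¹
t½ = ln2 / k = 0.693147 / 0.04888 = 14.18 h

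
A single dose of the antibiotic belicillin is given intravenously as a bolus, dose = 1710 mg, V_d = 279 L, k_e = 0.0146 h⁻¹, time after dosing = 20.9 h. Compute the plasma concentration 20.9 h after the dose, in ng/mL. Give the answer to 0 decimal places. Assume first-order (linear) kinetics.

4517 ng/mL

C₀ = Dose / Vd = 1710 / 279 = 6.129 mg/L
C = C₀ · e^(−k·t) = 6.129 × e^(−0.01460 × 20.9)
  = 6.129 × 0.7370 = 4.517 mg/L
Convert: 4.517 mg/L × 1000 = 4517 ng/mL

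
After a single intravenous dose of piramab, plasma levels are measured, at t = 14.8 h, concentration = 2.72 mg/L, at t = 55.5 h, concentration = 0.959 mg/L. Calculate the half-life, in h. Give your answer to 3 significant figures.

k = ln(C₁/C₂) / (t₂ − t₁) = ln(2.72/0.959) / (55.5 − 14.8)
  = 1.042 / 40.70 = 0.02560 h⁻¹
t½ = ln2 / k = 0.693147 / 0.02560 = 27.08 h

27.1 h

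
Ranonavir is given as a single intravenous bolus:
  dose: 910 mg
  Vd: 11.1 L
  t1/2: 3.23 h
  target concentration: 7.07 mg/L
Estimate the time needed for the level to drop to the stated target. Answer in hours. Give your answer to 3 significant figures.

C₀ = Dose / Vd = 910.0 / 11.1 = 81.98 mg/L
k = ln2 / t½ = 0.693147 / 3.23 = 0.2146 h⁻¹
t = ln(C₀ / C) / k = ln(81.98 / 7.07) / 0.2146
  = ln(11.60) / 0.2146 = 2.451 / 0.2146 = 11.42 h

11.4 h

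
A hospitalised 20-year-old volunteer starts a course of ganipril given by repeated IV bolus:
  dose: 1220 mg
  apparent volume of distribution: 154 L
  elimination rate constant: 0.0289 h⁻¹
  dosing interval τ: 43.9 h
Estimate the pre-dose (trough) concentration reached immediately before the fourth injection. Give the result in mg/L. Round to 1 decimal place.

3.0 mg/L

C₀ per dose = Dose / Vd = 1220 / 154 = 7.922 mg/L
Fraction remaining after one interval: r = e^(−kτ) = e^(−0.02890 × 43.9) = 0.2812
Before dose 4, 3 doses have been given (aged 1τ, 2τ, 3τ).
C_trough = C₀ × (r + r² + … + r^3) = C₀ × r(1−r^3)/(1−r)
        = 7.922 × 0.2812 × (1 − 0.02224) / (1 − 0.2812) = 3.030 mg/L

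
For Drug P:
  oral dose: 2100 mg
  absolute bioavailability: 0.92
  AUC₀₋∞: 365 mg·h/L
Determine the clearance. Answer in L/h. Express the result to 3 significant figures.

5.29 L/h

CL = F·Dose / AUC = 0.92 × 2100 / 365 = 5.293 L/h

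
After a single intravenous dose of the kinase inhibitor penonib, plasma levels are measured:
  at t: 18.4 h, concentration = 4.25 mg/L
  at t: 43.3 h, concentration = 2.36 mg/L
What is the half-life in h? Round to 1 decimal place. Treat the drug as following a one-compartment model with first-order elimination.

k = ln(C₁/C₂) / (t₂ − t₁) = ln(4.25/2.36) / (43.3 − 18.4)
  = 0.5883 / 24.90 = 0.02363 h⁻¹
t½ = ln2 / k = 0.693147 / 0.02363 = 29.33 h

29.3 h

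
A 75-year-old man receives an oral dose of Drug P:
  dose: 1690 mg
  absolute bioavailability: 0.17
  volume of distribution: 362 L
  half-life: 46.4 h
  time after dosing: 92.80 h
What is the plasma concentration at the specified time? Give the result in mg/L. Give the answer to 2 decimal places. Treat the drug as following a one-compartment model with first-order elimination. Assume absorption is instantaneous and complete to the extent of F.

Amount reaching circulation = F × Dose = 0.17 × 1690 = 287.3 mg
C₀ = F·Dose / Vd = 287.3 / 362 = 0.7936 mg/L
k = ln2 / t½ = 0.693147 / 46.4 = 0.01494 h⁻¹
t / t½ = 92.80 / 46.4 = 2 half-lives
C = C₀ × (1/2)^2 = 0.7936 × 0.2500 = 0.1984 mg/L

0.20 mg/L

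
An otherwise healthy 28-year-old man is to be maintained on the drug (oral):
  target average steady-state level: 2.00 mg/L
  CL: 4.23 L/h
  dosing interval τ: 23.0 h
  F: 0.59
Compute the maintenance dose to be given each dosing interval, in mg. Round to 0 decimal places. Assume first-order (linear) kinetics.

330 mg

At steady state, F × (Dose/τ) = Css × CL.
Dose = Css × CL × τ / F = 2.00 × 4.230 × 23.0 / 0.59 = 329.8 mg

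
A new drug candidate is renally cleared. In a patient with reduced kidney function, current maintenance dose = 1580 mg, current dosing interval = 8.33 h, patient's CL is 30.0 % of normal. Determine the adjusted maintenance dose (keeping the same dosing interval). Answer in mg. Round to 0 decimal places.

474 mg

To keep the same average steady-state level, dosing rate must scale with clearance.
CL ratio = 30.0 / 100 = 0.3000
New dose (same interval) = 1580 × 0.3000 = 474.0 mg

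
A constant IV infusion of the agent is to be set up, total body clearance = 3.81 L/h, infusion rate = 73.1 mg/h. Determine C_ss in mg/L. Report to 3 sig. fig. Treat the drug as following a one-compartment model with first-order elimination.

At steady state Css = R₀ / CL = 73.1 / 3.810 = 19.19 mg/L

19.2 mg/L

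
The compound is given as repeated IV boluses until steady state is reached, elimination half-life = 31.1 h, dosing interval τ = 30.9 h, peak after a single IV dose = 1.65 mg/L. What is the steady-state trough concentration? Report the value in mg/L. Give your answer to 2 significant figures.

k = ln2 / t½ = 0.693147 / 31.1 = 0.02229 h⁻¹
e^(−kτ) = e^(−0.02229 × 30.9) = 0.5022
Accumulation ratio R = 1 / (1 − e^(−kτ)) = 1 / (1 − 0.5022) = 2.009
Steady-state trough = C₀ × R × e^(−kτ) = 1.65 × 2.009 × 0.5022 = 1.665 mg/L

1.7 mg/L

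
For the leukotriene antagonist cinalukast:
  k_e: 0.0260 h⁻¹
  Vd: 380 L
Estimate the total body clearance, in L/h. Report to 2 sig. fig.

CL = k × Vd = 0.0260 × 380 = 9.880 L/h

9.9 L/h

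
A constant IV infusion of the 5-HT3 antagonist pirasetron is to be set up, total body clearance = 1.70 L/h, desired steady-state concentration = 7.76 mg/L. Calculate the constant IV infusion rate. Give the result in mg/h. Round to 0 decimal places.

At steady state, infusion rate R₀ = Css × CL = 7.76 × 1.700 = 13.19 mg/h

13 mg/h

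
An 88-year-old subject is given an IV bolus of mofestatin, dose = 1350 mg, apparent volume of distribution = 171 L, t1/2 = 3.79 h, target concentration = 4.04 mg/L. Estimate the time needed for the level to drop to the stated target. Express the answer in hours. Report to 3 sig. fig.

3.66 h

C₀ = Dose / Vd = 1350 / 171 = 7.895 mg/L
k = ln2 / t½ = 0.693147 / 3.79 = 0.1829 h⁻¹
t = ln(C₀ / C) / k = ln(7.895 / 4.04) / 0.1829
  = ln(1.954) / 0.1829 = 0.6699 / 0.1829 = 3.663 h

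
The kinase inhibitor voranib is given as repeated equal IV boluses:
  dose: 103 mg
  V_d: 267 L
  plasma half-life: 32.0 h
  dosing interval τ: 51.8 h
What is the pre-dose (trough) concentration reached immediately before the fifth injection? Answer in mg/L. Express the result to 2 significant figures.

0.18 mg/L

C₀ per dose = Dose / Vd = 103 / 267 = 0.3858 mg/L
k = ln2 / t½ = 0.693147 / 32.0 = 0.02166 h⁻¹
Fraction remaining after one interval: r = e^(−kτ) = e^(−0.02166 × 51.8) = 0.3256
Before dose 5, 4 doses have been given (aged 1τ, 2τ, 3τ, 4τ).
C_trough = C₀ × (r + r² + … + r^4) = C₀ × r(1−r^4)/(1−r)
        = 0.3858 × 0.3256 × (1 − 0.01124) / (1 − 0.3256) = 0.1842 mg/L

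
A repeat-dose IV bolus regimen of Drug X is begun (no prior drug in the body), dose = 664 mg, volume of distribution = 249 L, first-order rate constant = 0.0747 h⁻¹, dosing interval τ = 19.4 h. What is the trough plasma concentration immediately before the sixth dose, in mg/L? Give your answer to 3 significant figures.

0.818 mg/L

C₀ per dose = Dose / Vd = 664 / 249 = 2.667 mg/L
Fraction remaining after one interval: r = e^(−kτ) = e^(−0.07470 × 19.4) = 0.2348
Before dose 6, 5 doses have been given (aged 1τ, 2τ, 3τ, 4τ, 5τ).
C_trough = C₀ × (r + r² + … + r^5) = C₀ × r(1−r^5)/(1−r)
        = 2.667 × 0.2348 × (1 − 0.0007137) / (1 − 0.2348) = 0.8178 mg/L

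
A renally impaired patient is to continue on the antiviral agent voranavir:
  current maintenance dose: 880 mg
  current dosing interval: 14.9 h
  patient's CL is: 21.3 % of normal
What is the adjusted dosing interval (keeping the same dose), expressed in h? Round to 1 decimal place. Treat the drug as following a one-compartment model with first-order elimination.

70.0 h

To keep the same average steady-state level, dosing rate must scale with clearance.
CL ratio = 21.3 / 100 = 0.2130
New interval (same dose) = 14.9 / 0.2130 = 69.95 h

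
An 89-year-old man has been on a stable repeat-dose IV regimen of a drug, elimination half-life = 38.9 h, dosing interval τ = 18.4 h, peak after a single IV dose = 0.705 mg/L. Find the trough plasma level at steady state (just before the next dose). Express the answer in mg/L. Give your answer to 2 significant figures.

1.8 mg/L

k = ln2 / t½ = 0.693147 / 38.9 = 0.01782 h⁻¹
e^(−kτ) = e^(−0.01782 × 18.4) = 0.7204
Accumulation ratio R = 1 / (1 − e^(−kτ)) = 1 / (1 − 0.7204) = 3.577
Steady-state trough = C₀ × R × e^(−kτ) = 0.705 × 3.577 × 0.7204 = 1.817 mg/L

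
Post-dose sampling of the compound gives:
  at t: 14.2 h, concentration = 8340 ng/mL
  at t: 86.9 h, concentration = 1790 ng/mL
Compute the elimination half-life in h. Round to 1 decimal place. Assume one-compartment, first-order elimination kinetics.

k = ln(C₁/C₂) / (t₂ − t₁) = ln(8340/1790) / (86.9 − 14.2)
  = 1.539 / 72.70 = 0.02117 h⁻¹
t½ = ln2 / k = 0.693147 / 0.02117 = 32.74 h

32.7 h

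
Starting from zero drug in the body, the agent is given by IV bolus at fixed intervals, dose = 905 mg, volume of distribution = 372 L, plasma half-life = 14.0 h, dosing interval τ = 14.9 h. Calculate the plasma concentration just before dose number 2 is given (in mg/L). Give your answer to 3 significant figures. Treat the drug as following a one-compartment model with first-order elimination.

1.16 mg/L

C₀ per dose = Dose / Vd = 905 / 372 = 2.433 mg/L
k = ln2 / t½ = 0.693147 / 14.0 = 0.04951 h⁻¹
Fraction remaining after one interval: r = e^(−kτ) = e^(−0.04951 × 14.9) = 0.4782
Before dose 2, 1 dose has been given (aged 1τ).
C_trough = C₀ × r = 2.433 × 0.4782 = 1.163 mg/L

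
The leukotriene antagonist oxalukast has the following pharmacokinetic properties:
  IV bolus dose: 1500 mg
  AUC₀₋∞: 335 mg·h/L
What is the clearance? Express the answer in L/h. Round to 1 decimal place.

4.5 L/h

CL = Dose / AUC = 1500 / 335 = 4.478 L/h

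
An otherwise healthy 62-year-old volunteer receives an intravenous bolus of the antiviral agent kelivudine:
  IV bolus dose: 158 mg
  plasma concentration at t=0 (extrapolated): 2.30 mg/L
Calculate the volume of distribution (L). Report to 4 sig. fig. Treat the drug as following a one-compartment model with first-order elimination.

68.70 L

Vd = Dose / C₀ = 158.0 / 2.30 = 68.70 L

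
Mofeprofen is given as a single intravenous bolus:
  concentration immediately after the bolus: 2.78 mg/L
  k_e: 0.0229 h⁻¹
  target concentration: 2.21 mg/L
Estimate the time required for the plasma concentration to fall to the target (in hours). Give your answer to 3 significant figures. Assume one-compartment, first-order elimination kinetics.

t = ln(C₀ / C) / k = ln(2.780 / 2.21) / 0.02290
  = ln(1.258) / 0.02290 = 0.2295 / 0.02290 = 10.02 h

10.0 h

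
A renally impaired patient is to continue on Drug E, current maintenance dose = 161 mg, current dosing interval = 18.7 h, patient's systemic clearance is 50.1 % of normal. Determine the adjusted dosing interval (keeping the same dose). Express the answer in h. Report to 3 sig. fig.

37.3 h

To keep the same average steady-state level, dosing rate must scale with clearance.
CL ratio = 50.1 / 100 = 0.5010
New interval (same dose) = 18.7 / 0.5010 = 37.33 h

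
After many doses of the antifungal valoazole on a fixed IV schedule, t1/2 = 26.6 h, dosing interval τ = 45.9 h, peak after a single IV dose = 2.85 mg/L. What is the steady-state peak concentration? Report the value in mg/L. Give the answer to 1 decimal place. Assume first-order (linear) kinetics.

k = ln2 / t½ = 0.693147 / 26.6 = 0.02606 h⁻¹
e^(−kτ) = e^(−0.02606 × 45.9) = 0.3024
Accumulation ratio R = 1 / (1 − e^(−kτ)) = 1 / (1 − 0.3024) = 1.433
Steady-state peak = C₀ × R = 2.85 × 1.433 = 4.084 mg/L

4.1 mg/L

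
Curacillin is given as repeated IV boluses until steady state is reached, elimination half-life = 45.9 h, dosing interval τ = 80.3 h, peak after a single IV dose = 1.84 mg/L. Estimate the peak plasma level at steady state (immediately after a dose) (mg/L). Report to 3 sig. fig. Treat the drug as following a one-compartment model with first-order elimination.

k = ln2 / t½ = 0.693147 / 45.9 = 0.01510 h⁻¹
e^(−kτ) = e^(−0.01510 × 80.3) = 0.2974
Accumulation ratio R = 1 / (1 − e^(−kτ)) = 1 / (1 − 0.2974) = 1.423
Steady-state peak = C₀ × R = 1.84 × 1.423 = 2.618 mg/L

2.62 mg/L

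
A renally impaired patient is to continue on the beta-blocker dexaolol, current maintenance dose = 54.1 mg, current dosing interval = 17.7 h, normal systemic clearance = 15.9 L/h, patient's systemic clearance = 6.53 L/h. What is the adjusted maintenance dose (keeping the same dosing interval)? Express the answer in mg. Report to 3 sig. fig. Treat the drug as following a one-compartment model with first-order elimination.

To keep the same average steady-state level, dosing rate must scale with clearance.
CL ratio = 6.53 / 15.9 = 0.4107
New dose (same interval) = 54.1 × 0.4107 = 22.22 mg

22.2 mg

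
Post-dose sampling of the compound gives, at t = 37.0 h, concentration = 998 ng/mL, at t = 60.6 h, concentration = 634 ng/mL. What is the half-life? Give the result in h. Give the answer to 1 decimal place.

k = ln(C₁/C₂) / (t₂ − t₁) = ln(998/634) / (60.6 − 37.0)
  = 0.4537 / 23.60 = 0.01922 h⁻¹
t½ = ln2 / k = 0.693147 / 0.01922 = 36.06 h

36.1 h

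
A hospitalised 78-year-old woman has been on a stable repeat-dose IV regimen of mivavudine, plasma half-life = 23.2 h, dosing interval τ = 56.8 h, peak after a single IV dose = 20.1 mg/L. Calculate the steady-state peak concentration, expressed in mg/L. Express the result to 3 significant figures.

k = ln2 / t½ = 0.693147 / 23.2 = 0.02988 h⁻¹
e^(−kτ) = e^(−0.02988 × 56.8) = 0.1832
Accumulation ratio R = 1 / (1 − e^(−kτ)) = 1 / (1 − 0.1832) = 1.224
Steady-state peak = C₀ × R = 20.1 × 1.224 = 24.60 mg/L

24.6 mg/L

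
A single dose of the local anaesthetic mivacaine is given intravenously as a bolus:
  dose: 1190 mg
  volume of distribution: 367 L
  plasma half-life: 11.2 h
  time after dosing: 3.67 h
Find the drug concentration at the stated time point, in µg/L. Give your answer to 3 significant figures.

C₀ = Dose / Vd = 1190 / 367 = 3.243 mg/L
k = ln2 / t½ = 0.693147 / 11.2 = 0.06189 h⁻¹
C = C₀ · e^(−k·t) = 3.243 × e^(−0.06189 × 3.67)
  = 3.243 × 0.7968 = 2.584 mg/L
Convert: 2.584 mg/L × 1000 = 2584 µg/L

2580 µg/L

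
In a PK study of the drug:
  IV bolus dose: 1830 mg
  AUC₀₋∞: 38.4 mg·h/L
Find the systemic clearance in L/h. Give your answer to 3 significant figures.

CL = Dose / AUC = 1830 / 38.4 = 47.66 L/h

47.7 L/h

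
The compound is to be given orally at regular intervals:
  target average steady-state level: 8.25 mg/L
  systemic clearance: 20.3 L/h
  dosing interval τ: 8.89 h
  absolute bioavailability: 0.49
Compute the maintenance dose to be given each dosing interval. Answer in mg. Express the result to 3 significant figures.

3040 mg

At steady state, F × (Dose/τ) = Css × CL.
Dose = Css × CL × τ / F = 8.25 × 20.30 × 8.89 / 0.49 = 3038 mg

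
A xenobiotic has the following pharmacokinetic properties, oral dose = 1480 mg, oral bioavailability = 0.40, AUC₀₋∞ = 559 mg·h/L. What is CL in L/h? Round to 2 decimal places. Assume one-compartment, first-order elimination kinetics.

1.06 L/h

CL = F·Dose / AUC = 0.40 × 1480 / 559 = 1.059 L/h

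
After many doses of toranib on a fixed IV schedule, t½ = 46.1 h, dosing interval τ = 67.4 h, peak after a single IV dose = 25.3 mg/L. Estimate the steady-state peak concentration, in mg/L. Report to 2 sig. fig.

40 mg/L

k = ln2 / t½ = 0.693147 / 46.1 = 0.01504 h⁻¹
e^(−kτ) = e^(−0.01504 × 67.4) = 0.3629
Accumulation ratio R = 1 / (1 − e^(−kτ)) = 1 / (1 − 0.3629) = 1.570
Steady-state peak = C₀ × R = 25.3 × 1.570 = 39.72 mg/L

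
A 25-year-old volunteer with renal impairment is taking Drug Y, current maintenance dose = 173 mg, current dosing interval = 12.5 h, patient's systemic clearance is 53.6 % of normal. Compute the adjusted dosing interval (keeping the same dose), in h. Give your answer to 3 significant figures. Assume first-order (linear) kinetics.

23.3 h

To keep the same average steady-state level, dosing rate must scale with clearance.
CL ratio = 53.6 / 100 = 0.5360
New interval (same dose) = 12.5 / 0.5360 = 23.32 h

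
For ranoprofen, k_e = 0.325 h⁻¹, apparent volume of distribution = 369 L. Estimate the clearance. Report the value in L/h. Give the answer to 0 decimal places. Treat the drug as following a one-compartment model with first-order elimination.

120 L/h

CL = k × Vd = 0.325 × 369 = 119.9 L/h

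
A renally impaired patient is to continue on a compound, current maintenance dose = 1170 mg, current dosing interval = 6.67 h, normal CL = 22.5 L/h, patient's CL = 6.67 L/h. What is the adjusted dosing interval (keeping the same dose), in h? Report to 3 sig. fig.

22.5 h

To keep the same average steady-state level, dosing rate must scale with clearance.
CL ratio = 6.67 / 22.5 = 0.2964
New interval (same dose) = 6.67 / 0.2964 = 22.50 h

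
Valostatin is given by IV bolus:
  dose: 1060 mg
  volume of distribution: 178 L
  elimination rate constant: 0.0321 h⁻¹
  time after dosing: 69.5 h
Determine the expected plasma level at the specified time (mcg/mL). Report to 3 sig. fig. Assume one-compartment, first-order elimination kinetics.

C₀ = Dose / Vd = 1060 / 178 = 5.955 mg/L
C = C₀ · e^(−k·t) = 5.955 × e^(−0.03210 × 69.5)
  = 5.955 × 0.1074 = 0.6396 mg/L
(0.6396 mg/L = 0.6396 mcg/mL)

0.640 mcg/mL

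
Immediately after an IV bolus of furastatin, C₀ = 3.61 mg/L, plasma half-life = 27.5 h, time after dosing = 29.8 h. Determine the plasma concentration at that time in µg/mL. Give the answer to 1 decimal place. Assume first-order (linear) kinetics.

k = ln2 / t½ = 0.693147 / 27.5 = 0.02521 h⁻¹
C = C₀ · e^(−k·t) = 3.610 × e^(−0.02521 × 29.8)
  = 3.610 × 0.4718 = 1.703 mg/L
(1.703 mg/L = 1.703 µg/mL)

1.7 µg/mL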